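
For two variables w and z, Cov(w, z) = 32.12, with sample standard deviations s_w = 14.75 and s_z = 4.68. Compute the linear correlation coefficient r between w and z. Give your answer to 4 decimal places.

0.4653

r = Cov(w,z) / (s_w · s_z) = 32.12 / (14.75 × 4.68)
  = 32.12 / 69.0300 ≈ 0.4653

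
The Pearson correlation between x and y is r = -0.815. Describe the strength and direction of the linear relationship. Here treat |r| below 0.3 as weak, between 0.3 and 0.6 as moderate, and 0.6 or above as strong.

strong negative

r = -0.815 < 0 so the relationship is negative.
|r| = 0.815, which falls in the strong range.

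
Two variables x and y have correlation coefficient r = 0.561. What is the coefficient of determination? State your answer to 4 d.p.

r² = (0.561)² = 0.3147

0.3147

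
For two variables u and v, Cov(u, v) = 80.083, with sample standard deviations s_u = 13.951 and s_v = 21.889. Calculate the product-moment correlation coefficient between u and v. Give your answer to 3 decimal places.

0.262

r = Cov(u,v) / (s_u · s_v) = 80.083 / (13.951 × 21.889)
  = 80.083 / 305.3734 ≈ 0.262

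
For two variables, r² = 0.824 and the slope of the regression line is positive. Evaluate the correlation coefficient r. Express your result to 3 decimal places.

|r| = √0.824 = 0.908
The association is positive, so r = 0.908.

0.908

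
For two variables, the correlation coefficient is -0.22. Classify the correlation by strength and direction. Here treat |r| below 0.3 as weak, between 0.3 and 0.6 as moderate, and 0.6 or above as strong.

weak negative

r = -0.22 < 0 so the relationship is negative.
|r| = 0.22, which falls in the weak range.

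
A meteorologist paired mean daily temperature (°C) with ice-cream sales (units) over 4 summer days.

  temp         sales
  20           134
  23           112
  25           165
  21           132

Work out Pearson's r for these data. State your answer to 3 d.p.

n = 4, Σx = 89, Σy = 543, Σx² = 1995, Σy² = 75149, Σxy = 12153
nΣxy − ΣxΣy = 48612 − 48327 = 285
nΣx² − (Σx)² = 7980 − 7921 = 59; nΣy² − (Σy)² = 300596 − 294849 = 5747
r = 285 / √(59 × 5747) = 285 / 582.2998 ≈ 0.489

0.489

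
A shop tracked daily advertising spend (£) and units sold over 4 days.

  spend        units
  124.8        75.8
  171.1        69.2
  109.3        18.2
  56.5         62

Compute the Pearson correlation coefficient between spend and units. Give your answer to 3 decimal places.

0.217

n = 4, Σx = 461.7, Σy = 225.2, Σx² = 59988.99, Σy² = 14709.52, Σxy = 26792.22
nΣxy − ΣxΣy = 107168.88 − 103974.84 = 3194.04
nΣx² − (Σx)² = 239955.96 − 213166.89 = 26789.07; nΣy² − (Σy)² = 58838.08 − 50715.04 = 8123.04
r = 3194.04 / √(26789.07 × 8123.04) = 3194.04 / 14751.5656 ≈ 0.217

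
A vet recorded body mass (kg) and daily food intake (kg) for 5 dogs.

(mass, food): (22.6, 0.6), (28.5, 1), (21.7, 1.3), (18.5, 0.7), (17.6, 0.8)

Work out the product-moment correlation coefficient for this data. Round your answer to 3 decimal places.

0.307

n = 5, Σx = 108.9, Σy = 4.4, Σx² = 2445.91, Σy² = 4.18, Σxy = 97.3
nΣxy − ΣxΣy = 486.5 − 479.16 = 7.34
nΣx² − (Σx)² = 12229.55 − 11859.21 = 370.34; nΣy² − (Σy)² = 20.9 − 19.36 = 1.54
r = 7.34 / √(370.34 × 1.54) = 7.34 / 23.8814 ≈ 0.307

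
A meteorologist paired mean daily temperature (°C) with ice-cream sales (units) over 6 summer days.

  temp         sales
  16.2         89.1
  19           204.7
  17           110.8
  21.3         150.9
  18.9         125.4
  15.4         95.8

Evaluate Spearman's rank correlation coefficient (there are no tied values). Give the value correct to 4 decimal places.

0.8857

Rank temp: 2, 5, 3, 6, 4, 1
Rank sales: 1, 6, 3, 5, 4, 2
d = rank(temp) − rank(sales): 1, -1, 0, 1, 0, -1; Σd² = 4
ρ = 1 − 6Σd² / [n(n²−1)] = 1 − 6×4 / (6×35) = 1 − 24/210 ≈ 0.8857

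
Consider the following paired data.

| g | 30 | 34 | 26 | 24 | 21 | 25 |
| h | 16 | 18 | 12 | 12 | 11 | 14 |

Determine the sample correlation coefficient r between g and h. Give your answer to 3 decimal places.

n = 6, Σg = 160, Σh = 83, Σg² = 4374, Σh² = 1185, Σgh = 2273
nΣgh − ΣgΣh = 13638 − 13280 = 358
nΣg² − (Σg)² = 26244 − 25600 = 644; nΣh² − (Σh)² = 7110 − 6889 = 221
r = 358 / √(644 × 221) = 358 / 377.2585 ≈ 0.949

0.949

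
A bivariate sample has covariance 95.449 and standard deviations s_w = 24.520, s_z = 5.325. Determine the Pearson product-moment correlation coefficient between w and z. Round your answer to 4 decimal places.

0.7310

r = Cov(w,z) / (s_w · s_z) = 95.449 / (24.520 × 5.325)
  = 95.449 / 130.5690 ≈ 0.7310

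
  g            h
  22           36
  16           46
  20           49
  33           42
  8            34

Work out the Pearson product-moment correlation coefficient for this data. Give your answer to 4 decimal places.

0.2892

n = 5, Σg = 99, Σh = 207, Σg² = 2293, Σh² = 8733, Σgh = 4166
nΣgh − ΣgΣh = 20830 − 20493 = 337
nΣg² − (Σg)² = 11465 − 9801 = 1664; nΣh² − (Σh)² = 43665 − 42849 = 816
r = 337 / √(1664 × 816) = 337 / 1165.2571 ≈ 0.2892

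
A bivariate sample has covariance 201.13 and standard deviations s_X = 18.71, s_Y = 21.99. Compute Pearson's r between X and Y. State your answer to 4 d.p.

r = Cov(X,Y) / (s_X · s_Y) = 201.13 / (18.71 × 21.99)
  = 201.13 / 411.4329 ≈ 0.4889

0.4889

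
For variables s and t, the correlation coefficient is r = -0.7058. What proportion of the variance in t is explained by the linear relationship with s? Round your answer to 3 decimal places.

r² = (-0.7058)² = 0.498

0.498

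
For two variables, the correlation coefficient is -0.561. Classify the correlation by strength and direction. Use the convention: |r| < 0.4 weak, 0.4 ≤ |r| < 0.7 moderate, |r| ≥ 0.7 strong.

r = -0.561 < 0 so the relationship is negative.
|r| = 0.561, which falls in the moderate range.

moderate negative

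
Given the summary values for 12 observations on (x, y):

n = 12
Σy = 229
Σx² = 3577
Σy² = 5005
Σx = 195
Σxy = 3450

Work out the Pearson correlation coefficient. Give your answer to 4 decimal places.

-0.5328

r = (nΣxy − ΣxΣy) / √[(nΣx² − (Σx)²)(nΣy² − (Σy)²)]
Numerator: 12×3450 − 195×229 = -3255
Denominator: √[(42924 − 38025)(60060 − 52441)] = √[4899 × 7619] = 6109.4583
r = -3255 / 6109.4583 ≈ -0.5328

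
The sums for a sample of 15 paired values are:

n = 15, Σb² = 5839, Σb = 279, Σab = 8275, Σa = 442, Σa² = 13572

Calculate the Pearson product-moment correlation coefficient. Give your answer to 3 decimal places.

r = (nΣab − ΣaΣb) / √[(nΣa² − (Σa)²)(nΣb² − (Σb)²)]
Numerator: 15×8275 − 442×279 = 807
Denominator: √[(203580 − 195364)(87585 − 77841)] = √[8216 × 9744] = 8947.4412
r = 807 / 8947.4412 ≈ 0.090

0.090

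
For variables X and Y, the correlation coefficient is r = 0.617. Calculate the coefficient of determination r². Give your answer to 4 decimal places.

0.3807

r² = (0.617)² = 0.3807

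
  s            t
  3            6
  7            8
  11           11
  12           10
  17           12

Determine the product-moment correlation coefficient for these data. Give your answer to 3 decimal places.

n = 5, Σs = 50, Σt = 47, Σs² = 612, Σt² = 465, Σst = 519
nΣst − ΣsΣt = 2595 − 2350 = 245
nΣs² − (Σs)² = 3060 − 2500 = 560; nΣt² − (Σt)² = 2325 − 2209 = 116
r = 245 / √(560 × 116) = 245 / 254.8725 ≈ 0.961

0.961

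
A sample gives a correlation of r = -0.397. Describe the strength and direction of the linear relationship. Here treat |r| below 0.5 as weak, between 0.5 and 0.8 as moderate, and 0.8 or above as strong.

weak negative

r = -0.397 < 0 so the relationship is negative.
|r| = 0.397, which falls in the weak range.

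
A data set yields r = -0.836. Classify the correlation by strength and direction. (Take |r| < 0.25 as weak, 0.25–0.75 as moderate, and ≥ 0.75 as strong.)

r = -0.836 < 0 so the relationship is negative.
|r| = 0.836, which falls in the strong range.

strong negative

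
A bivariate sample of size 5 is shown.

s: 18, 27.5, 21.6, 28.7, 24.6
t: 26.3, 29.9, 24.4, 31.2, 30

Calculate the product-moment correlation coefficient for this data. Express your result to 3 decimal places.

0.827

n = 5, Σs = 120.4, Σt = 141.8, Σs² = 2975.66, Σt² = 4054.5, Σst = 3456.13
nΣst − ΣsΣt = 17280.65 − 17072.72 = 207.93
nΣs² − (Σs)² = 14878.3 − 14496.16 = 382.14; nΣt² − (Σt)² = 20272.5 − 20107.24 = 165.26
r = 207.93 / √(382.14 × 165.26) = 207.93 / 251.3015 ≈ 0.827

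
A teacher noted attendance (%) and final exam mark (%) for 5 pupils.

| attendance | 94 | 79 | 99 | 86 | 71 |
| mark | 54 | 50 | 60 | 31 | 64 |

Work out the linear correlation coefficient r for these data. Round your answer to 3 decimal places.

-0.080

n = 5, Σx = 429, Σy = 259, Σx² = 37315, Σy² = 14073, Σxy = 22176
nΣxy − ΣxΣy = 110880 − 111111 = -231
nΣx² − (Σx)² = 186575 − 184041 = 2534; nΣy² − (Σy)² = 70365 − 67081 = 3284
r = -231 / √(2534 × 3284) = -231 / 2884.7281 ≈ -0.080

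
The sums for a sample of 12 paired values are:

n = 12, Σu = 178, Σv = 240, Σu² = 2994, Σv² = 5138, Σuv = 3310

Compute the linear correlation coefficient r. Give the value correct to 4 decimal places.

r = (nΣuv − ΣuΣv) / √[(nΣu² − (Σu)²)(nΣv² − (Σv)²)]
Numerator: 12×3310 − 178×240 = -3000
Denominator: √[(35928 − 31684)(61656 − 57600)] = √[4244 × 4056] = 4148.9353
r = -3000 / 4148.9353 ≈ -0.7231

-0.7231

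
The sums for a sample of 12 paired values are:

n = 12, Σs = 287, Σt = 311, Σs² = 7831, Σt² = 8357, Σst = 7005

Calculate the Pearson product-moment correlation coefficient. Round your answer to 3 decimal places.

-0.808

r = (nΣst − ΣsΣt) / √[(nΣs² − (Σs)²)(nΣt² − (Σt)²)]
Numerator: 12×7005 − 287×311 = -5197
Denominator: √[(93972 − 82369)(100284 − 96721)] = √[11603 × 3563] = 6429.7348
r = -5197 / 6429.7348 ≈ -0.808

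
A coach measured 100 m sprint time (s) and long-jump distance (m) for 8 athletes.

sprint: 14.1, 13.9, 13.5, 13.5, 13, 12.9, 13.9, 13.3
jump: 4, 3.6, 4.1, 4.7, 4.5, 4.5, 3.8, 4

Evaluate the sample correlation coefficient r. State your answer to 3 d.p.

n = 8, Σx = 108.1, Σy = 33.2, Σx² = 1462.03, Σy² = 138.8, Σxy = 447.81
nΣxy − ΣxΣy = 3582.48 − 3588.92 = -6.44
nΣx² − (Σx)² = 11696.24 − 11685.61 = 10.63; nΣy² − (Σy)² = 1110.4 − 1102.24 = 8.16
r = -6.44 / √(10.63 × 8.16) = -6.44 / 9.3135 ≈ -0.691

-0.691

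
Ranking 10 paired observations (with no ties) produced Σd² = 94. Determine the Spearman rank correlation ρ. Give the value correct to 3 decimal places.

0.430

ρ = 1 − 6Σd² / [n(n²−1)] = 1 − 6×94 / (10×99)
  = 1 − 564/990 = 1 − 0.5697 ≈ 0.430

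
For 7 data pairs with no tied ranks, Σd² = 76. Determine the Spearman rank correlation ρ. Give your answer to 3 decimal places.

ρ = 1 − 6Σd² / [n(n²−1)] = 1 − 6×76 / (7×48)
  = 1 − 456/336 = 1 − 1.3571 ≈ -0.357

-0.357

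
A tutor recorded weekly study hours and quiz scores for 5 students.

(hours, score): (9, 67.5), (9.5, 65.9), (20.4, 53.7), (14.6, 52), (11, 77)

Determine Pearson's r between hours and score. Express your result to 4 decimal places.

-0.7245

n = 5, Σx = 64.5, Σy = 316.1, Σx² = 921.57, Σy² = 20415.75, Σxy = 3935.23
nΣxy − ΣxΣy = 19676.15 − 20388.45 = -712.3
nΣx² − (Σx)² = 4607.85 − 4160.25 = 447.6; nΣy² − (Σy)² = 102078.75 − 99919.21 = 2159.54
r = -712.3 / √(447.6 × 2159.54) = -712.3 / 983.1633 ≈ -0.7245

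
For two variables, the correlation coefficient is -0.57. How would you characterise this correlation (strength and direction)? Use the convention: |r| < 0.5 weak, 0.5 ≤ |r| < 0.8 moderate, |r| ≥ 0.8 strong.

r = -0.57 < 0 so the relationship is negative.
|r| = 0.57, which falls in the moderate range.

moderate negative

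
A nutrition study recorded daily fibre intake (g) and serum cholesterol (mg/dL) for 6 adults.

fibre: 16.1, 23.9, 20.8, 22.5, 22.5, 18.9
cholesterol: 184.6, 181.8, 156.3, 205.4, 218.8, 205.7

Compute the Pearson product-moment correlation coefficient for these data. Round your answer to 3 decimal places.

0.141

n = 6, Σx = 124.7, Σy = 1152.6, Σx² = 2632.77, Σy² = 223933.18, Σxy = 24000.35
nΣxy − ΣxΣy = 144002.1 − 143729.22 = 272.88
nΣx² − (Σx)² = 15796.62 − 15550.09 = 246.53; nΣy² − (Σy)² = 1343599.08 − 1328486.76 = 15112.32
r = 272.88 / √(246.53 × 15112.32) = 272.88 / 1930.1918 ≈ 0.141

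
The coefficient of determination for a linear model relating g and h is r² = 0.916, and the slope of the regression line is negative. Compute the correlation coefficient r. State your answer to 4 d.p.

|r| = √0.916 = 0.9571
The association is negative, so r = −0.9571.

-0.9571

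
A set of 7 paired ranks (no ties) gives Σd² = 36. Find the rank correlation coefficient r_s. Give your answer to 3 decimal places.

0.357

ρ = 1 − 6Σd² / [n(n²−1)] = 1 − 6×36 / (7×48)
  = 1 − 216/336 = 1 − 0.6429 ≈ 0.357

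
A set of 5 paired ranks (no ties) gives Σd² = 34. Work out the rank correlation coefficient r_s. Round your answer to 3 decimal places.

-0.700

ρ = 1 − 6Σd² / [n(n²−1)] = 1 − 6×34 / (5×24)
  = 1 − 204/120 = 1 − 1.7000 ≈ -0.700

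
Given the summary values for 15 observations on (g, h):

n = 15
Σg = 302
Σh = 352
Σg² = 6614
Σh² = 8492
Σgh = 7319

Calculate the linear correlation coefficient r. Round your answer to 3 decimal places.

0.660

r = (nΣgh − ΣgΣh) / √[(nΣg² − (Σg)²)(nΣh² − (Σh)²)]
Numerator: 15×7319 − 302×352 = 3481
Denominator: √[(99210 − 91204)(127380 − 123904)] = √[8006 × 3476] = 5275.3062
r = 3481 / 5275.3062 ≈ 0.660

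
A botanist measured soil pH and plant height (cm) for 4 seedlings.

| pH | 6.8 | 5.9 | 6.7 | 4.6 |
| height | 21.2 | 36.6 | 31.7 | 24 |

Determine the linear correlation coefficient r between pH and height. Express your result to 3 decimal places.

0.088

n = 4, Σx = 24, Σy = 113.5, Σx² = 147.1, Σy² = 3369.89, Σxy = 682.89
nΣxy − ΣxΣy = 2731.56 − 2724 = 7.56
nΣx² − (Σx)² = 588.4 − 576 = 12.4; nΣy² − (Σy)² = 13479.56 − 12882.25 = 597.31
r = 7.56 / √(12.4 × 597.31) = 7.56 / 86.0619 ≈ 0.088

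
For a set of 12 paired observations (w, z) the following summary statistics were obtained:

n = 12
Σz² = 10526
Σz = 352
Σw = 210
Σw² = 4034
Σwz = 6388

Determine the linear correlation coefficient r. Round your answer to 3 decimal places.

r = (nΣwz − ΣwΣz) / √[(nΣw² − (Σw)²)(nΣz² − (Σz)²)]
Numerator: 12×6388 − 210×352 = 2736
Denominator: √[(48408 − 44100)(126312 − 123904)] = √[4308 × 2408] = 3220.8173
r = 2736 / 3220.8173 ≈ 0.849

0.849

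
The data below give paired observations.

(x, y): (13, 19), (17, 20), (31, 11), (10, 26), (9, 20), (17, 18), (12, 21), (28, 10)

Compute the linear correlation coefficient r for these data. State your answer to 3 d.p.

-0.915

n = 8, Σx = 137, Σy = 145, Σx² = 2817, Σy² = 2823, Σxy = 2206
nΣxy − ΣxΣy = 17648 − 19865 = -2217
nΣx² − (Σx)² = 22536 − 18769 = 3767; nΣy² − (Σy)² = 22584 − 21025 = 1559
r = -2217 / √(3767 × 1559) = -2217 / 2423.3764 ≈ -0.915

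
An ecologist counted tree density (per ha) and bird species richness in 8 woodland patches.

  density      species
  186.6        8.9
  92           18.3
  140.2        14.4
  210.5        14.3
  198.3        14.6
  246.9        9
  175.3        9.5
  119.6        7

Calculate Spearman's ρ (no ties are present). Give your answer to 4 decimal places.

Rank density: 5, 1, 3, 7, 6, 8, 4, 2
Rank species: 2, 8, 6, 5, 7, 3, 4, 1
d = rank(density) − rank(species): 3, -7, -3, 2, -1, 5, 0, 1; Σd² = 98
ρ = 1 − 6Σd² / [n(n²−1)] = 1 − 6×98 / (8×63) = 1 − 588/504 ≈ -0.1667

-0.1667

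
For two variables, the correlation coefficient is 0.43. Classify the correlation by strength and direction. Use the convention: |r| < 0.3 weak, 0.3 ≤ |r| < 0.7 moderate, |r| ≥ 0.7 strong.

moderate positive

r = 0.43 > 0 so the relationship is positive.
|r| = 0.43, which falls in the moderate range.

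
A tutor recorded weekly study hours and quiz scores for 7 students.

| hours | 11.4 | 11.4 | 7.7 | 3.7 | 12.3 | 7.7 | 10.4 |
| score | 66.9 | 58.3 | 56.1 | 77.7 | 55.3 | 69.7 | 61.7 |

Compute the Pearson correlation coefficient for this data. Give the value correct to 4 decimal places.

n = 7, Σx = 64.6, Σy = 445.7, Σx² = 651.64, Σy² = 28782.07, Σxy = 4005.3
nΣxy − ΣxΣy = 28037.1 − 28792.22 = -755.12
nΣx² − (Σx)² = 4561.48 − 4173.16 = 388.32; nΣy² − (Σy)² = 201474.49 − 198648.49 = 2826
r = -755.12 / √(388.32 × 2826) = -755.12 / 1047.5649 ≈ -0.7208

-0.7208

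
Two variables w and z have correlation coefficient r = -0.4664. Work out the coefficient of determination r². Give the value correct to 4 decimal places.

0.2175

r² = (-0.4664)² = 0.2175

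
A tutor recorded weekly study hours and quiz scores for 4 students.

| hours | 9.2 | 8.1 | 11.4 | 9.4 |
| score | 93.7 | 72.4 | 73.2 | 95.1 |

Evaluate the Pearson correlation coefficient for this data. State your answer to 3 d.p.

-0.160

n = 4, Σx = 38.1, Σy = 334.4, Σx² = 368.57, Σy² = 28423.7, Σxy = 3176.9
nΣxy − ΣxΣy = 12707.6 − 12740.64 = -33.04
nΣx² − (Σx)² = 1474.28 − 1451.61 = 22.67; nΣy² − (Σy)² = 113694.8 − 111823.36 = 1871.44
r = -33.04 / √(22.67 × 1871.44) = -33.04 / 205.9746 ≈ -0.160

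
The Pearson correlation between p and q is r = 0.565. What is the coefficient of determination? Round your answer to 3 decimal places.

r² = (0.565)² = 0.319

0.319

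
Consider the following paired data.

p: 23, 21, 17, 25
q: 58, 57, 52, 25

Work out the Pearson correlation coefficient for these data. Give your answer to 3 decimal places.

-0.552

n = 4, Σp = 86, Σq = 192, Σp² = 1884, Σq² = 9942, Σpq = 4040
nΣpq − ΣpΣq = 16160 − 16512 = -352
nΣp² − (Σp)² = 7536 − 7396 = 140; nΣq² − (Σq)² = 39768 − 36864 = 2904
r = -352 / √(140 × 2904) = -352 / 637.6206 ≈ -0.552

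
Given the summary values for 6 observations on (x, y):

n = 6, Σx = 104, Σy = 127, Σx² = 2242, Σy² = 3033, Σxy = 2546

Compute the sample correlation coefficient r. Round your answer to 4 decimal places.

0.8855

r = (nΣxy − ΣxΣy) / √[(nΣx² − (Σx)²)(nΣy² − (Σy)²)]
Numerator: 6×2546 − 104×127 = 2068
Denominator: √[(13452 − 10816)(18198 − 16129)] = √[2636 × 2069] = 2335.3552
r = 2068 / 2335.3552 ≈ 0.8855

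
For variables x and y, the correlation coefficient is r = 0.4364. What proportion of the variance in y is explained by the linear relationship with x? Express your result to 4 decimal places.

r² = (0.4364)² = 0.1904

0.1904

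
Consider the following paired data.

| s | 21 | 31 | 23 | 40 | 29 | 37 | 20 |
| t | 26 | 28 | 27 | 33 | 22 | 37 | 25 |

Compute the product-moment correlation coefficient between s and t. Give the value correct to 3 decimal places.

n = 7, Σs = 201, Σt = 198, Σs² = 6141, Σt² = 5756, Σst = 5862
nΣst − ΣsΣt = 41034 − 39798 = 1236
nΣs² − (Σs)² = 42987 − 40401 = 2586; nΣt² − (Σt)² = 40292 − 39204 = 1088
r = 1236 / √(2586 × 1088) = 1236 / 1677.3694 ≈ 0.737

0.737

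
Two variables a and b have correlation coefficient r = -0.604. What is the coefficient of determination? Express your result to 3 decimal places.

0.365

r² = (-0.604)² = 0.365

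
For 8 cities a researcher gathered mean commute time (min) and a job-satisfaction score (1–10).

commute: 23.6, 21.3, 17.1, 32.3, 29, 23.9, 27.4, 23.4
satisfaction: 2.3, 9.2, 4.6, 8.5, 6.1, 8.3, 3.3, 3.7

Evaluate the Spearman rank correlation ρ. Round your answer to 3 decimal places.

0.095

Rank commute: 4, 2, 1, 8, 7, 5, 6, 3
Rank satisfaction: 1, 8, 4, 7, 5, 6, 2, 3
d = rank(commute) − rank(satisfaction): 3, -6, -3, 1, 2, -1, 4, 0; Σd² = 76
ρ = 1 − 6Σd² / [n(n²−1)] = 1 − 6×76 / (8×63) = 1 − 456/504 ≈ 0.095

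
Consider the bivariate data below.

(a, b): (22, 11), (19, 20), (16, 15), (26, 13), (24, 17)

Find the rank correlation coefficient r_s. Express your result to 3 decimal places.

-0.300

Rank a: 3, 2, 1, 5, 4
Rank b: 1, 5, 3, 2, 4
d = rank(a) − rank(b): 2, -3, -2, 3, 0; Σd² = 26
ρ = 1 − 6Σd² / [n(n²−1)] = 1 − 6×26 / (5×24) = 1 − 156/120 ≈ -0.300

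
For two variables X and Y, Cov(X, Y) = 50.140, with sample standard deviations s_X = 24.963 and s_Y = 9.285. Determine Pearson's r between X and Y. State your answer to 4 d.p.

0.2163

r = Cov(X,Y) / (s_X · s_Y) = 50.140 / (24.963 × 9.285)
  = 50.140 / 231.7815 ≈ 0.2163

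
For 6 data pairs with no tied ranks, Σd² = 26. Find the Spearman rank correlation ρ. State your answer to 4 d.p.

ρ = 1 − 6Σd² / [n(n²−1)] = 1 − 6×26 / (6×35)
  = 1 − 156/210 = 1 − 0.74286 ≈ 0.2571

0.2571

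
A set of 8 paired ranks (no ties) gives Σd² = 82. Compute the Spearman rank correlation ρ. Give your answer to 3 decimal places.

ρ = 1 − 6Σd² / [n(n²−1)] = 1 − 6×82 / (8×63)
  = 1 − 492/504 = 1 − 0.9762 ≈ 0.024

0.024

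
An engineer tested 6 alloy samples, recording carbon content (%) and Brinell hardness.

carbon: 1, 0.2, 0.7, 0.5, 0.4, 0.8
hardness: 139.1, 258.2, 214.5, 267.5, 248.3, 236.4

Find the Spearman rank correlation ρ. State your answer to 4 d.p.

-0.7714

Rank carbon: 6, 1, 4, 3, 2, 5
Rank hardness: 1, 5, 2, 6, 4, 3
d = rank(carbon) − rank(hardness): 5, -4, 2, -3, -2, 2; Σd² = 62
ρ = 1 − 6Σd² / [n(n²−1)] = 1 − 6×62 / (6×35) = 1 − 372/210 ≈ -0.7714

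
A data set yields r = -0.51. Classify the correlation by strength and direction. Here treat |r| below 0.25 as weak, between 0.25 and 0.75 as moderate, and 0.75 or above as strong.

moderate negative

r = -0.51 < 0 so the relationship is negative.
|r| = 0.51, which falls in the moderate range.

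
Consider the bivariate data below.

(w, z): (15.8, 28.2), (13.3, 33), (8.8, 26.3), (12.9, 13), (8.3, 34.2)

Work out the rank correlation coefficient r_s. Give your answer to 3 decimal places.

Rank w: 5, 4, 2, 3, 1
Rank z: 3, 4, 2, 1, 5
d = rank(w) − rank(z): 2, 0, 0, 2, -4; Σd² = 24
ρ = 1 − 6Σd² / [n(n²−1)] = 1 − 6×24 / (5×24) = 1 − 144/120 ≈ -0.200

-0.200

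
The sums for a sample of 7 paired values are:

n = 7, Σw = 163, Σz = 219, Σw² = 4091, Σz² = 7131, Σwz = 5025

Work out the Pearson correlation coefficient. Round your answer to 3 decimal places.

-0.260

r = (nΣwz − ΣwΣz) / √[(nΣw² − (Σw)²)(nΣz² − (Σz)²)]
Numerator: 7×5025 − 163×219 = -522
Denominator: √[(28637 − 26569)(49917 − 47961)] = √[2068 × 1956] = 2011.2205
r = -522 / 2011.2205 ≈ -0.260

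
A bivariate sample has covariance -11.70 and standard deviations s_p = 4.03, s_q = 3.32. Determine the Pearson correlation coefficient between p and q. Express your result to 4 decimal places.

r = Cov(p,q) / (s_p · s_q) = -11.70 / (4.03 × 3.32)
  = -11.70 / 13.3796 ≈ -0.8745

-0.8745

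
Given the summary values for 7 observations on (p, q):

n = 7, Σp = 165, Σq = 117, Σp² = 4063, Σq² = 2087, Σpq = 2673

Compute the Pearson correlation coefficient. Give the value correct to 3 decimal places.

r = (nΣpq − ΣpΣq) / √[(nΣp² − (Σp)²)(nΣq² − (Σq)²)]
Numerator: 7×2673 − 165×117 = -594
Denominator: √[(28441 − 27225)(14609 − 13689)] = √[1216 × 920] = 1057.6956
r = -594 / 1057.6956 ≈ -0.562

-0.562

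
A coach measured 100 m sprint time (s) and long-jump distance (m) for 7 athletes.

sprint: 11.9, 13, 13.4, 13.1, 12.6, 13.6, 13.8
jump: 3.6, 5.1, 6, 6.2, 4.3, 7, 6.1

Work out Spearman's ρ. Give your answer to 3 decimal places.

Rank sprint: 1, 3, 5, 4, 2, 6, 7
Rank jump: 1, 3, 4, 6, 2, 7, 5
d = rank(sprint) − rank(jump): 0, 0, 1, -2, 0, -1, 2; Σd² = 10
ρ = 1 − 6Σd² / [n(n²−1)] = 1 − 6×10 / (7×48) = 1 − 60/336 ≈ 0.821

0.821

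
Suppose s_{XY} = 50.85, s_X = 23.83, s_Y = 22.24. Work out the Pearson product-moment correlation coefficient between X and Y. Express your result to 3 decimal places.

0.096

r = Cov(X,Y) / (s_X · s_Y) = 50.85 / (23.83 × 22.24)
  = 50.85 / 529.9792 ≈ 0.096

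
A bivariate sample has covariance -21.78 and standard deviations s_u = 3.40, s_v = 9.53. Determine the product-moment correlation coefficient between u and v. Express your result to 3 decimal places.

r = Cov(u,v) / (s_u · s_v) = -21.78 / (3.40 × 9.53)
  = -21.78 / 32.4020 ≈ -0.672

-0.672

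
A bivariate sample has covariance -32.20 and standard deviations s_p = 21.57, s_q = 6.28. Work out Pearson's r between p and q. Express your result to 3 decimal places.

r = Cov(p,q) / (s_p · s_q) = -32.20 / (21.57 × 6.28)
  = -32.20 / 135.4596 ≈ -0.238

-0.238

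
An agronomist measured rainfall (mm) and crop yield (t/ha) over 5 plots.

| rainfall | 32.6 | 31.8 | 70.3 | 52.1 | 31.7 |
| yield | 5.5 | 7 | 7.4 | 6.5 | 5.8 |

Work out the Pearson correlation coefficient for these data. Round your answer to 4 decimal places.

n = 5, Σx = 218.5, Σy = 32.2, Σx² = 10735.39, Σy² = 209.9, Σxy = 1444.63
nΣxy − ΣxΣy = 7223.15 − 7035.7 = 187.45
nΣx² − (Σx)² = 53676.95 − 47742.25 = 5934.7; nΣy² − (Σy)² = 1049.5 − 1036.84 = 12.66
r = 187.45 / √(5934.7 × 12.66) = 187.45 / 274.1045 ≈ 0.6839

0.6839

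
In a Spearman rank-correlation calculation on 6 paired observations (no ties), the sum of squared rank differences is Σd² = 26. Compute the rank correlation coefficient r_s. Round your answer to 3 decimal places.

0.257

ρ = 1 − 6Σd² / [n(n²−1)] = 1 − 6×26 / (6×35)
  = 1 − 156/210 = 1 − 0.7429 ≈ 0.257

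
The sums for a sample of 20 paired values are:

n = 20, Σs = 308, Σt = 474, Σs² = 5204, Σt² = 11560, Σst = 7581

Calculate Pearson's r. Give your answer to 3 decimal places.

0.726

r = (nΣst − ΣsΣt) / √[(nΣs² − (Σs)²)(nΣt² − (Σt)²)]
Numerator: 20×7581 − 308×474 = 5628
Denominator: √[(104080 − 94864)(231200 − 224676)] = √[9216 × 6524] = 7754.0431
r = 5628 / 7754.0431 ≈ 0.726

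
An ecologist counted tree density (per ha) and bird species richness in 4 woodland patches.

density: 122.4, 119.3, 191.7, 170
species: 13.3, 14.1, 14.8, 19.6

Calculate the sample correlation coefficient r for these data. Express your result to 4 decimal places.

0.5151

n = 4, Σx = 603.4, Σy = 61.8, Σx² = 94863.14, Σy² = 978.9, Σxy = 9479.21
nΣxy − ΣxΣy = 37916.84 − 37290.12 = 626.72
nΣx² − (Σx)² = 379452.56 − 364091.56 = 15361; nΣy² − (Σy)² = 3915.6 − 3819.24 = 96.36
r = 626.72 / √(15361 × 96.36) = 626.72 / 1216.6289 ≈ 0.5151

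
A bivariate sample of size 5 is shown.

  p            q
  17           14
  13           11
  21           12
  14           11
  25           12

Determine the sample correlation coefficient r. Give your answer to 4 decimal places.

0.2858

n = 5, Σp = 90, Σq = 60, Σp² = 1720, Σq² = 726, Σpq = 1087
nΣpq − ΣpΣq = 5435 − 5400 = 35
nΣp² − (Σp)² = 8600 − 8100 = 500; nΣq² − (Σq)² = 3630 − 3600 = 30
r = 35 / √(500 × 30) = 35 / 122.4745 ≈ 0.2858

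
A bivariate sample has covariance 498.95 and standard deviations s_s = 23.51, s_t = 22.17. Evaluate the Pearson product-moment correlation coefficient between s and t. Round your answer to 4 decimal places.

0.9573

r = Cov(s,t) / (s_s · s_t) = 498.95 / (23.51 × 22.17)
  = 498.95 / 521.2167 ≈ 0.9573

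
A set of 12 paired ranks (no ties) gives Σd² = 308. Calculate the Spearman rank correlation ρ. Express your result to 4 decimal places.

ρ = 1 − 6Σd² / [n(n²−1)] = 1 − 6×308 / (12×143)
  = 1 − 1848/1716 = 1 − 1.07692 ≈ -0.0769

-0.0769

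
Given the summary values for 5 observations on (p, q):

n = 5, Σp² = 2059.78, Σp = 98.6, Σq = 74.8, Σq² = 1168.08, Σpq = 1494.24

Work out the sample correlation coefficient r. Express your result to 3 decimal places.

r = (nΣpq − ΣpΣq) / √[(nΣp² − (Σp)²)(nΣq² − (Σq)²)]
Numerator: 5×1494.24 − 98.6×74.8 = 95.92
Denominator: √[(10298.9 − 9721.96)(5840.4 − 5595.04)] = √[576.94 × 245.36] = 376.2419
r = 95.92 / 376.2419 ≈ 0.255

0.255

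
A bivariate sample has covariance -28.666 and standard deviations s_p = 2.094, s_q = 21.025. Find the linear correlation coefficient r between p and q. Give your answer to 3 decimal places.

-0.651

r = Cov(p,q) / (s_p · s_q) = -28.666 / (2.094 × 21.025)
  = -28.666 / 44.0263 ≈ -0.651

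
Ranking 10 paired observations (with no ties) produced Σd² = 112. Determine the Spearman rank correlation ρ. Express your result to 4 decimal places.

0.3212

ρ = 1 − 6Σd² / [n(n²−1)] = 1 − 6×112 / (10×99)
  = 1 − 672/990 = 1 − 0.67879 ≈ 0.3212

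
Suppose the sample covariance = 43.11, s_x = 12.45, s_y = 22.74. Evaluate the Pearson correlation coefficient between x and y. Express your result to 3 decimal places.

r = Cov(x,y) / (s_x · s_y) = 43.11 / (12.45 × 22.74)
  = 43.11 / 283.1130 ≈ 0.152

0.152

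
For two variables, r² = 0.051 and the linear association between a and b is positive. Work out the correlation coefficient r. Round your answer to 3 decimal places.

0.226

|r| = √0.051 = 0.226
The association is positive, so r = 0.226.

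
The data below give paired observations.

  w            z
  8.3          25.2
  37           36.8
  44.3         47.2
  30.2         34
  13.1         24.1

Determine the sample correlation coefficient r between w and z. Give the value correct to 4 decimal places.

0.9576

n = 5, Σw = 132.9, Σz = 167.3, Σw² = 4484.03, Σz² = 5953.93, Σwz = 5004.23
nΣwz − ΣwΣz = 25021.15 − 22234.17 = 2786.98
nΣw² − (Σw)² = 22420.15 − 17662.41 = 4757.74; nΣz² − (Σz)² = 29769.65 − 27989.29 = 1780.36
r = 2786.98 / √(4757.74 × 1780.36) = 2786.98 / 2910.4106 ≈ 0.9576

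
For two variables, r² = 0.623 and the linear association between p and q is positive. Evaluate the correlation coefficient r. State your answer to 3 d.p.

0.789

|r| = √0.623 = 0.789
The association is positive, so r = 0.789.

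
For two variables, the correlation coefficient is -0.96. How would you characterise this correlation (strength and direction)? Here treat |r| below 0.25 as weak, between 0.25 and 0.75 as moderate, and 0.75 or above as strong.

strong negative

r = -0.96 < 0 so the relationship is negative.
|r| = 0.96, which falls in the strong range.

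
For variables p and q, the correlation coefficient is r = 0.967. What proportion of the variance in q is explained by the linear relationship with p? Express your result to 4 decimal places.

r² = (0.967)² = 0.9351

0.9351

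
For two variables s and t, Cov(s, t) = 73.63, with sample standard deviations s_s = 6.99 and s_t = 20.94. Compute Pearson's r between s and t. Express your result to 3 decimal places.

r = Cov(s,t) / (s_s · s_t) = 73.63 / (6.99 × 20.94)
  = 73.63 / 146.3706 ≈ 0.503

0.503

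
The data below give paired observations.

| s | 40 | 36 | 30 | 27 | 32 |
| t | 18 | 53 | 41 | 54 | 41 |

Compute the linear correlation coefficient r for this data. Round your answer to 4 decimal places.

n = 5, Σs = 165, Σt = 207, Σs² = 5549, Σt² = 9411, Σst = 6628
nΣst − ΣsΣt = 33140 − 34155 = -1015
nΣs² − (Σs)² = 27745 − 27225 = 520; nΣt² − (Σt)² = 47055 − 42849 = 4206
r = -1015 / √(520 × 4206) = -1015 / 1478.8915 ≈ -0.6863

-0.6863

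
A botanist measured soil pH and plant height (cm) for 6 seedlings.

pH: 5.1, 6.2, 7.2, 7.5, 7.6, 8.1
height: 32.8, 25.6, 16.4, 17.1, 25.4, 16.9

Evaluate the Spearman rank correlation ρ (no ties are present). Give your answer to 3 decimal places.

-0.600

Rank pH: 1, 2, 3, 4, 5, 6
Rank height: 6, 5, 1, 3, 4, 2
d = rank(pH) − rank(height): -5, -3, 2, 1, 1, 4; Σd² = 56
ρ = 1 − 6Σd² / [n(n²−1)] = 1 − 6×56 / (6×35) = 1 − 336/210 ≈ -0.600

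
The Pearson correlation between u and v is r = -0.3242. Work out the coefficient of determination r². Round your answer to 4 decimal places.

0.1051

r² = (-0.3242)² = 0.1051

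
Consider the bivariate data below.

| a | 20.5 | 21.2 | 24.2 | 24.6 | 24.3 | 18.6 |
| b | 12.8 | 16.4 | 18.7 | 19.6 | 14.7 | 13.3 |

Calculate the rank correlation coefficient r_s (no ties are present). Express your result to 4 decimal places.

Rank a: 2, 3, 4, 6, 5, 1
Rank b: 1, 4, 5, 6, 3, 2
d = rank(a) − rank(b): 1, -1, -1, 0, 2, -1; Σd² = 8
ρ = 1 − 6Σd² / [n(n²−1)] = 1 − 6×8 / (6×35) = 1 − 48/210 ≈ 0.7714

0.7714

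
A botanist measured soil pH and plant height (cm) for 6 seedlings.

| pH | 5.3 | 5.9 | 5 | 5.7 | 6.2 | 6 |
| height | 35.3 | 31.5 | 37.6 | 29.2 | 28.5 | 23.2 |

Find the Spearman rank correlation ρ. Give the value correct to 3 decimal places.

-0.886

Rank pH: 2, 4, 1, 3, 6, 5
Rank height: 5, 4, 6, 3, 2, 1
d = rank(pH) − rank(height): -3, 0, -5, 0, 4, 4; Σd² = 66
ρ = 1 − 6Σd² / [n(n²−1)] = 1 − 6×66 / (6×35) = 1 − 396/210 ≈ -0.886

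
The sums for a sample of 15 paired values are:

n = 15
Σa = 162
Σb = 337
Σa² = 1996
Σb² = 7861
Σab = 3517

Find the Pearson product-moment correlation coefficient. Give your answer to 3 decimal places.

r = (nΣab − ΣaΣb) / √[(nΣa² − (Σa)²)(nΣb² − (Σb)²)]
Numerator: 15×3517 − 162×337 = -1839
Denominator: √[(29940 − 26244)(117915 − 113569)] = √[3696 × 4346] = 4007.8443
r = -1839 / 4007.8443 ≈ -0.459

-0.459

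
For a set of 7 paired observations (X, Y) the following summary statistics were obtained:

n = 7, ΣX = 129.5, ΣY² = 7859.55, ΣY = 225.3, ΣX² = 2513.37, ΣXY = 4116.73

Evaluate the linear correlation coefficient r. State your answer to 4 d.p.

-0.1919

r = (nΣXY − ΣXΣY) / √[(nΣX² − (ΣX)²)(nΣY² − (ΣY)²)]
Numerator: 7×4116.73 − 129.5×225.3 = -359.24
Denominator: √[(17593.59 − 16770.25)(55016.85 − 50760.09)] = √[823.34 × 4256.76] = 1872.1006
r = -359.24 / 1872.1006 ≈ -0.1919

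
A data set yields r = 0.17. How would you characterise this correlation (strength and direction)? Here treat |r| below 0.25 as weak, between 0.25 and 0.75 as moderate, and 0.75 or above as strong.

weak positive

r = 0.17 > 0 so the relationship is positive.
|r| = 0.17, which falls in the weak range.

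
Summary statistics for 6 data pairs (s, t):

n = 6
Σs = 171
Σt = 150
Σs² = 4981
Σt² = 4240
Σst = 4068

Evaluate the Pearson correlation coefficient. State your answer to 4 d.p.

-0.9019

r = (nΣst − ΣsΣt) / √[(nΣs² − (Σs)²)(nΣt² − (Σt)²)]
Numerator: 6×4068 − 171×150 = -1242
Denominator: √[(29886 − 29241)(25440 − 22500)] = √[645 × 2940] = 1377.0621
r = -1242 / 1377.0621 ≈ -0.9019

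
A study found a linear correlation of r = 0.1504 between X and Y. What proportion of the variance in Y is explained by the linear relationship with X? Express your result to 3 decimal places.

0.023

r² = (0.1504)² = 0.023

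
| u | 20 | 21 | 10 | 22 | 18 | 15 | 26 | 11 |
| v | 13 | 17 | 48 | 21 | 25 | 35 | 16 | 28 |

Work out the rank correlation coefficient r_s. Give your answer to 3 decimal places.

-0.810

Rank u: 5, 6, 1, 7, 4, 3, 8, 2
Rank v: 1, 3, 8, 4, 5, 7, 2, 6
d = rank(u) − rank(v): 4, 3, -7, 3, -1, -4, 6, -4; Σd² = 152
ρ = 1 − 6Σd² / [n(n²−1)] = 1 − 6×152 / (8×63) = 1 − 912/504 ≈ -0.810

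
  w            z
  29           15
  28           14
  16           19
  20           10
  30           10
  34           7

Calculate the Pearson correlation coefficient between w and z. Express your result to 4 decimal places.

n = 6, Σw = 157, Σz = 75, Σw² = 4337, Σz² = 1031, Σwz = 1869
nΣwz − ΣwΣz = 11214 − 11775 = -561
nΣw² − (Σw)² = 26022 − 24649 = 1373; nΣz² − (Σz)² = 6186 − 5625 = 561
r = -561 / √(1373 × 561) = -561 / 877.6406 ≈ -0.6392

-0.6392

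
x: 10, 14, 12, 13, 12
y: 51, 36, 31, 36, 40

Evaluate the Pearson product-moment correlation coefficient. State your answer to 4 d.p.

-0.7342

n = 5, Σx = 61, Σy = 194, Σx² = 753, Σy² = 7754, Σxy = 2334
nΣxy − ΣxΣy = 11670 − 11834 = -164
nΣx² − (Σx)² = 3765 − 3721 = 44; nΣy² − (Σy)² = 38770 − 37636 = 1134
r = -164 / √(44 × 1134) = -164 / 223.3741 ≈ -0.7342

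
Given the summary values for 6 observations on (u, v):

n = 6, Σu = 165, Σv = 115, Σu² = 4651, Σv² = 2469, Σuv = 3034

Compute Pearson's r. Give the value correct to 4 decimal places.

r = (nΣuv − ΣuΣv) / √[(nΣu² − (Σu)²)(nΣv² − (Σv)²)]
Numerator: 6×3034 − 165×115 = -771
Denominator: √[(27906 − 27225)(14814 − 13225)] = √[681 × 1589] = 1040.2447
r = -771 / 1040.2447 ≈ -0.7412

-0.7412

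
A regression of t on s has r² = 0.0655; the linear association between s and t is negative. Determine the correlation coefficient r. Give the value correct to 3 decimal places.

|r| = √0.0655 = 0.256
The association is negative, so r = −0.256.

-0.256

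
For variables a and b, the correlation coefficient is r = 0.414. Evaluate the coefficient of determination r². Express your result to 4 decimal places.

0.1714

r² = (0.414)² = 0.1714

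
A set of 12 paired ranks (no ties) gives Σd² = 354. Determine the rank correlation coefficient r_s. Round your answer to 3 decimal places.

ρ = 1 − 6Σd² / [n(n²−1)] = 1 − 6×354 / (12×143)
  = 1 − 2124/1716 = 1 − 1.2378 ≈ -0.238

-0.238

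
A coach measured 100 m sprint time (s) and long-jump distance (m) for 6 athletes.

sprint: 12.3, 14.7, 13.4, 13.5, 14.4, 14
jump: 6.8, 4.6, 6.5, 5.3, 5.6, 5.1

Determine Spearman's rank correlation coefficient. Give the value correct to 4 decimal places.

-0.8286

Rank sprint: 1, 6, 2, 3, 5, 4
Rank jump: 6, 1, 5, 3, 4, 2
d = rank(sprint) − rank(jump): -5, 5, -3, 0, 1, 2; Σd² = 64
ρ = 1 − 6Σd² / [n(n²−1)] = 1 − 6×64 / (6×35) = 1 − 384/210 ≈ -0.8286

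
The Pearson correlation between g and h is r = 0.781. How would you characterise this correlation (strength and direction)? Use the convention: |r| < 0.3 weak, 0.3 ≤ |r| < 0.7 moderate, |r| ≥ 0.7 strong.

r = 0.781 > 0 so the relationship is positive.
|r| = 0.781, which falls in the strong range.

strong positive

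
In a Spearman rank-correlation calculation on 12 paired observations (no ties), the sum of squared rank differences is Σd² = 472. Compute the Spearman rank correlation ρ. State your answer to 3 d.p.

ρ = 1 − 6Σd² / [n(n²−1)] = 1 − 6×472 / (12×143)
  = 1 − 2832/1716 = 1 − 1.6503 ≈ -0.650

-0.650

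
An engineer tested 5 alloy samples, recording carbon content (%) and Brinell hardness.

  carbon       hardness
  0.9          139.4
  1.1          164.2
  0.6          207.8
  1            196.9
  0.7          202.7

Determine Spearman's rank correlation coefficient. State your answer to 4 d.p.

Rank carbon: 3, 5, 1, 4, 2
Rank hardness: 1, 2, 5, 3, 4
d = rank(carbon) − rank(hardness): 2, 3, -4, 1, -2; Σd² = 34
ρ = 1 − 6Σd² / [n(n²−1)] = 1 − 6×34 / (5×24) = 1 − 204/120 ≈ -0.7000

-0.7000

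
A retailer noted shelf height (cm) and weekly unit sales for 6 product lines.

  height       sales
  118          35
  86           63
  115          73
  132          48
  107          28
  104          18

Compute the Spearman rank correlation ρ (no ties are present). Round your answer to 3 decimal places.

0.143

Rank height: 5, 1, 4, 6, 3, 2
Rank sales: 3, 5, 6, 4, 2, 1
d = rank(height) − rank(sales): 2, -4, -2, 2, 1, 1; Σd² = 30
ρ = 1 − 6Σd² / [n(n²−1)] = 1 − 6×30 / (6×35) = 1 − 180/210 ≈ 0.143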